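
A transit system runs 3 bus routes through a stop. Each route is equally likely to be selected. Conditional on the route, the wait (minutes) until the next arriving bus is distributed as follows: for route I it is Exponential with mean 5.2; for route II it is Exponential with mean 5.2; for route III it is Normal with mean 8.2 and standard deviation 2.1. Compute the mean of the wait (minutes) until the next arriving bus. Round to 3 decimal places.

6.200

Component means — I: 5.2; II: 5.2; III: 8.2.
E[X] = 0.333333·5.2 + 0.333333·5.2 + 0.333333·8.2 = 6.2.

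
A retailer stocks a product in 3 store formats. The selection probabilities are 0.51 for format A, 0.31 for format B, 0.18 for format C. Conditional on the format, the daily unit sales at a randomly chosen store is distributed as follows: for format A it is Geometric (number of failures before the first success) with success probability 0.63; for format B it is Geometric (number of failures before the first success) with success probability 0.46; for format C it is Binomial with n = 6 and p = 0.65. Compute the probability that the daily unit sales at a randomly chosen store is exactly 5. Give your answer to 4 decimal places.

0.0526

Conditional on each format, P(X = 5): A: 0.00436867; B: 0.0211216; C: 0.243661.
By total probability, P(X = 5) = 0.51·0.00436867 + 0.31·0.0211216 + 0.18·0.243661 = 0.0526347.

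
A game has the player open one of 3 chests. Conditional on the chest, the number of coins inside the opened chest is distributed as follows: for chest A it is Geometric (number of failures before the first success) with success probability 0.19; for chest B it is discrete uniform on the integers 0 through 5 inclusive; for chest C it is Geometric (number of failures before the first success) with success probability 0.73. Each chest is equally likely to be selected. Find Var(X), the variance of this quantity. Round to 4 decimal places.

Per component, A: μ=4.26316, E[X²]=40.6122; B: μ=2.5, E[X²]=9.16667; C: μ=0.369863, E[X²]=0.64346.
E[X] = 0.333333·4.26316 + 0.333333·2.5 + 0.333333·0.369863 = 2.37767.
E[X²] = 0.333333·40.6122 + 0.333333·9.16667 + 0.333333·0.64346 = 16.8074.
Var(X) = E[X²] − (E[X])² = 16.8074 − 5.65333 = 11.1541.

11.1541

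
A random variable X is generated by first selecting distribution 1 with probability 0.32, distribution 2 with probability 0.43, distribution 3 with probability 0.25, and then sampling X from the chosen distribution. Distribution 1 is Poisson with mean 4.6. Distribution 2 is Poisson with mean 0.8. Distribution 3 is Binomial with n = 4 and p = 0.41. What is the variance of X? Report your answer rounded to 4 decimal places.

Per component, 1: μ=4.6, E[X²]=25.76; 2: μ=0.8, E[X²]=1.44; 3: μ=1.64, E[X²]=3.6572.
E[X] = 0.32·4.6 + 0.43·0.8 + 0.25·1.64 = 2.226.
E[X²] = 0.32·25.76 + 0.43·1.44 + 0.25·3.6572 = 9.7767.
Var(X) = E[X²] − (E[X])² = 9.7767 − 4.95508 = 4.82162.

4.8216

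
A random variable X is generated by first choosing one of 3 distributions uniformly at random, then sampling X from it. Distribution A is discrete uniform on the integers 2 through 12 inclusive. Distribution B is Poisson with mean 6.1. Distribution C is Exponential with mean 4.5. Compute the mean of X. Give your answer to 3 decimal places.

5.867

Component means — A: 7; B: 6.1; C: 4.5.
E[X] = 0.333333·7 + 0.333333·6.1 + 0.333333·4.5 = 5.86667.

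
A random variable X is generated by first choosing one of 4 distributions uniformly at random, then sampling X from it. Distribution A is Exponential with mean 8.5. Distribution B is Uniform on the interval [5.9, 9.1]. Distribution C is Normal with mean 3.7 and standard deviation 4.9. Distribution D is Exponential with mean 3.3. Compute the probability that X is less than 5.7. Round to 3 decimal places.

Conditional on each component, P(X < 5.7): A: 0.488592; B: 0; C: 0.658423; D: 0.822231.
By total probability, P(X < 5.7) = 0.25·0.488592 + 0.25·0 + 0.25·0.658423 + 0.25·0.822231 = 0.492312.

0.492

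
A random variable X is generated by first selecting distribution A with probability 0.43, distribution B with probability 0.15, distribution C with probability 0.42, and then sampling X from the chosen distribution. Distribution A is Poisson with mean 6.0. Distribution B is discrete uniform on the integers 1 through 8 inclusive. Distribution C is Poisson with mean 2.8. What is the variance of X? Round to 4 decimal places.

6.7200

Per component, A: μ=6, E[X²]=42; B: μ=4.5, E[X²]=25.5; C: μ=2.8, E[X²]=10.64.
E[X] = 0.43·6 + 0.15·4.5 + 0.42·2.8 = 4.431.
E[X²] = 0.43·42 + 0.15·25.5 + 0.42·10.64 = 26.3538.
Var(X) = E[X²] − (E[X])² = 26.3538 − 19.6338 = 6.72004.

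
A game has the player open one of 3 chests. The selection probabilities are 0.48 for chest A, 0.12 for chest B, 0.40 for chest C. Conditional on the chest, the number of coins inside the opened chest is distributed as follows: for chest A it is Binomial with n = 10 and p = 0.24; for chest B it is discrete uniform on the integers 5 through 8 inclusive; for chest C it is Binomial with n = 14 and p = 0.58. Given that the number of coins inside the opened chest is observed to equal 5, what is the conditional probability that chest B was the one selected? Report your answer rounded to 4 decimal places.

Likelihoods P(X=5 | ·): A: 0.0508774; B: 0.25; C: 0.0534377.
Posterior ∝ prior × likelihood. Numerator for B: 0.12·0.25 = 0.03.
Normalizing constant: 0.48·0.0508774 + 0.12·0.25 + 0.4·0.0534377 = 0.0757962.
P(B | observation) = 0.03 / 0.0757962 = 0.395798.

0.3958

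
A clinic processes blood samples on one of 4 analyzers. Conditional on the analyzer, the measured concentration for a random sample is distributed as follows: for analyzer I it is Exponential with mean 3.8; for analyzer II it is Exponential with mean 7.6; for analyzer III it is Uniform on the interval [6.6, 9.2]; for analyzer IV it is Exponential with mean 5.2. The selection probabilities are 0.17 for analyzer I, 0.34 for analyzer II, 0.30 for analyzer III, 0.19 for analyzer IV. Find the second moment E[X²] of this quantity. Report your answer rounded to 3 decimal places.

73.354

For each component E[X²] = Var + (mean)², giving I: 28.88; II: 115.52; III: 62.9733; IV: 54.08.
Overall E[X²] = 0.17·28.88 + 0.34·115.52 + 0.3·62.9733 + 0.19·54.08 = 73.3536.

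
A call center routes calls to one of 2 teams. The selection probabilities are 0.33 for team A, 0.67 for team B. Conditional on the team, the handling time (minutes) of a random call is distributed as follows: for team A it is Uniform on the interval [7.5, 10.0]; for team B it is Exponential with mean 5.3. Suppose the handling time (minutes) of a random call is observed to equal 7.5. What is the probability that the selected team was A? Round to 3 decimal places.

0.811

Likelihoods f(7.5 | ·): A: 0.4; B: 0.0458307.
Posterior ∝ prior × likelihood. Numerator for A: 0.33·0.4 = 0.132.
Normalizing constant: 0.33·0.4 + 0.67·0.0458307 = 0.162707.
P(A | observation) = 0.132 / 0.162707 = 0.811276.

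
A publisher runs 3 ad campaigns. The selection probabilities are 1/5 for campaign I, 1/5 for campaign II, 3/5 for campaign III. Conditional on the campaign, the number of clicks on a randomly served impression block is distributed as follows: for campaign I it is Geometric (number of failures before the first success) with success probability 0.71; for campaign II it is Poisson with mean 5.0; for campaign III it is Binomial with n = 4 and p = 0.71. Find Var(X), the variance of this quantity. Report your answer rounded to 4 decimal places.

Per component, I: μ=0.408451, E[X²]=0.742115; II: μ=5, E[X²]=30; III: μ=2.84, E[X²]=8.8892.
E[X] = 0.2·0.408451 + 0.2·5 + 0.6·2.84 = 2.78569.
E[X²] = 0.2·0.742115 + 0.2·30 + 0.6·8.8892 = 11.4819.
Var(X) = E[X²] − (E[X])² = 11.4819 − 7.76007 = 3.72187.

3.7219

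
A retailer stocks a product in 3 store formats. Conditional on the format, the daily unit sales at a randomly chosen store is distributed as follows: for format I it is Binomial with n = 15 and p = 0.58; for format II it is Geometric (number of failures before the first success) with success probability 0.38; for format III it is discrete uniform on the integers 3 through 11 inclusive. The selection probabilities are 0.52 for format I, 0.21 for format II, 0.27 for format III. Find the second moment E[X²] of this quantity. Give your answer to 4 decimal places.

For each component E[X²] = Var + (mean)², giving I: 79.344; II: 6.95568; III: 55.6667.
Overall E[X²] = 0.52·79.344 + 0.21·6.95568 + 0.27·55.6667 = 57.7496.

57.7496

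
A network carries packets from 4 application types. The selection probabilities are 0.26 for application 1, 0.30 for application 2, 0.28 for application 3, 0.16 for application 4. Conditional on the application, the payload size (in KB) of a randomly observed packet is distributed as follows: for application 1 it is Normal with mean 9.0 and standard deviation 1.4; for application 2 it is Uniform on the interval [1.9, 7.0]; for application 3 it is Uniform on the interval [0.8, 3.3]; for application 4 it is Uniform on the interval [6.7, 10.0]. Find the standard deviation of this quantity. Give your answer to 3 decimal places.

3.097

Per component, 1: μ=9, E[X²]=82.96; 2: μ=4.45, E[X²]=21.97; 3: μ=2.05, E[X²]=4.72333; 4: μ=8.35, E[X²]=70.63.
E[X] = 0.26·9 + 0.3·4.45 + 0.28·2.05 + 0.16·8.35 = 5.585.
E[X²] = 0.26·82.96 + 0.3·21.97 + 0.28·4.72333 + 0.16·70.63 = 40.7839.
Var(X) = E[X²] − (E[X])² = 40.7839 − 31.1922 = 9.59171.
SD(X) = √9.59171 = 3.09705.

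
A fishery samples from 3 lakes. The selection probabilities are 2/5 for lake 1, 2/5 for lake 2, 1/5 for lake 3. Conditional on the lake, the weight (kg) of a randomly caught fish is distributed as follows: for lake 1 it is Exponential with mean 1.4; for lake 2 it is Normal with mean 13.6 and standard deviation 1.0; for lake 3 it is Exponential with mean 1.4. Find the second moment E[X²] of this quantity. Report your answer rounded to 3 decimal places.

For each component E[X²] = Var + (mean)², giving 1: 3.92; 2: 185.96; 3: 3.92.
Overall E[X²] = 0.4·3.92 + 0.4·185.96 + 0.2·3.92 = 76.736.

76.736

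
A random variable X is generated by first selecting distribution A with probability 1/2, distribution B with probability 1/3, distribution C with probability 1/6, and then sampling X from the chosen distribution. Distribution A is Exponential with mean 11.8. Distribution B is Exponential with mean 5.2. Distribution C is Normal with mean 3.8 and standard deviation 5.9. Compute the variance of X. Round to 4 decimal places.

97.1372

Per component, A: μ=11.8, E[X²]=278.48; B: μ=5.2, E[X²]=54.08; C: μ=3.8, E[X²]=49.25.
E[X] = 0.5·11.8 + 0.333333·5.2 + 0.166667·3.8 = 8.26667.
E[X²] = 0.5·278.48 + 0.333333·54.08 + 0.166667·49.25 = 165.475.
Var(X) = E[X²] − (E[X])² = 165.475 − 68.3378 = 97.1372.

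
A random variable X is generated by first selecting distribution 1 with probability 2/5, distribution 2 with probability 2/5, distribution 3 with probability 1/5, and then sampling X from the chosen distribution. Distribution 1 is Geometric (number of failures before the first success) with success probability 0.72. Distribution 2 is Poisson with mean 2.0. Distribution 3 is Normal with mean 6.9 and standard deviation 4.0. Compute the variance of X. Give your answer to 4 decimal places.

Per component, 1: μ=0.388889, E[X²]=0.691358; 2: μ=2, E[X²]=6; 3: μ=6.9, E[X²]=63.61.
E[X] = 0.4·0.388889 + 0.4·2 + 0.2·6.9 = 2.33556.
E[X²] = 0.4·0.691358 + 0.4·6 + 0.2·63.61 = 15.3985.
Var(X) = E[X²] − (E[X])² = 15.3985 − 5.45482 = 9.94372.

9.9437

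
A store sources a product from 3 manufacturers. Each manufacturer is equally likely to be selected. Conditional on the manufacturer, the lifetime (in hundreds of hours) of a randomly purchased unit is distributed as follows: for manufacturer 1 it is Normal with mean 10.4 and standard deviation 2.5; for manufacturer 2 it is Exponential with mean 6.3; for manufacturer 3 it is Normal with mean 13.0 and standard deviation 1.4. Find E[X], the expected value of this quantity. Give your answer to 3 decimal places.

Component means — 1: 10.4; 2: 6.3; 3: 13.
E[X] = 0.333333·10.4 + 0.333333·6.3 + 0.333333·13 = 9.9.

9.900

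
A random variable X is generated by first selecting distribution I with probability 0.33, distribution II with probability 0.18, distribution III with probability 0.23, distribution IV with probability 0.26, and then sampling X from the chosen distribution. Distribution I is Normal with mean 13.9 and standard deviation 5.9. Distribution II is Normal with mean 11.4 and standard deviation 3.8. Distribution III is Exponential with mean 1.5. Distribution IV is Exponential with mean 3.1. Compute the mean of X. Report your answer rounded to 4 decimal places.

7.7900

Component means — I: 13.9; II: 11.4; III: 1.5; IV: 3.1.
E[X] = 0.33·13.9 + 0.18·11.4 + 0.23·1.5 + 0.26·3.1 = 7.79.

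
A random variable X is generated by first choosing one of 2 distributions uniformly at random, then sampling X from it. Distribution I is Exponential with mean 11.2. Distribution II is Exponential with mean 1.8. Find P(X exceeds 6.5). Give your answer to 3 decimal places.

Conditional on each component, P(X > 6.5): I: 0.559698; II: 0.0270218.
By total probability, P(X > 6.5) = 0.5·0.559698 + 0.5·0.0270218 = 0.29336.

0.293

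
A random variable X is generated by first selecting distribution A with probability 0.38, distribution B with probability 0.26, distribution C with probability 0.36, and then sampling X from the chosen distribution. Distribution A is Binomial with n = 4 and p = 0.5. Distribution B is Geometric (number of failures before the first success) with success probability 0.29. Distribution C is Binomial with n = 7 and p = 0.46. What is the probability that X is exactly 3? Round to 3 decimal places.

0.226

Conditional on each component, P(X = 3): A: 0.25; B: 0.103794; C: 0.289679.
By total probability, P(X = 3) = 0.38·0.25 + 0.26·0.103794 + 0.36·0.289679 = 0.226271.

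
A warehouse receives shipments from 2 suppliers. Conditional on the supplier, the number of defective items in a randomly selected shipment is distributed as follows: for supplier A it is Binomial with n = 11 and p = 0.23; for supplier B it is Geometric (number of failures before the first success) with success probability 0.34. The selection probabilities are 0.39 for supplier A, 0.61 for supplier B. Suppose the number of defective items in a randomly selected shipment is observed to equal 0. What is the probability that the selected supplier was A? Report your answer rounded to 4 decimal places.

Likelihoods P(X=0 | ·): A: 0.0564154; B: 0.34.
Posterior ∝ prior × likelihood. Numerator for A: 0.39·0.0564154 = 0.022002.
Normalizing constant: 0.39·0.0564154 + 0.61·0.34 = 0.229402.
P(A | observation) = 0.022002 / 0.229402 = 0.0959103.

0.0959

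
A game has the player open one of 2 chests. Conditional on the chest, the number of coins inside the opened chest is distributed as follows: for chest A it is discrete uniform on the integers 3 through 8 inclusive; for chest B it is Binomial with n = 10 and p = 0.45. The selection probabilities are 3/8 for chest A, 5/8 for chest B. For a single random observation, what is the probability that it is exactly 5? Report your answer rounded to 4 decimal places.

Conditional on each chest, P(X = 5): A: 0.166667; B: 0.234033.
By total probability, P(X = 5) = 0.375·0.166667 + 0.625·0.234033 = 0.20877.

0.2088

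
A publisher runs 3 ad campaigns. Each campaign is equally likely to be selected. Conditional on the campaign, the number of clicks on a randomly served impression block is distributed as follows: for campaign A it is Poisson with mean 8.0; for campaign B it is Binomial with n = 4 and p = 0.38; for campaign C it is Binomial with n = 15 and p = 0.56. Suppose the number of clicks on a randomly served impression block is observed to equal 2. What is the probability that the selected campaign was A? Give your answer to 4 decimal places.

Likelihoods P(X=2 | ·): A: 0.0107348; B: 0.333044; C: 0.000762869.
Posterior ∝ prior × likelihood. Numerator for A: 0.333333·0.0107348 = 0.00357827.
Normalizing constant: 0.333333·0.0107348 + 0.333333·0.333044 + 0.333333·0.000762869 = 0.114847.
P(A | observation) = 0.00357827 / 0.114847 = 0.0311568.

0.0312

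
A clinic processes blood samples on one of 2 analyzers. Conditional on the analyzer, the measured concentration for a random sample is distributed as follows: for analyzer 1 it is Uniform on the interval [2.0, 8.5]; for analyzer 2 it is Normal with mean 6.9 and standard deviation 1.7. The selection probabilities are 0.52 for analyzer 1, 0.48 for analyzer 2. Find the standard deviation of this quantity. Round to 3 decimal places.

Per component, 1: μ=5.25, E[X²]=31.0833; 2: μ=6.9, E[X²]=50.5.
E[X] = 0.52·5.25 + 0.48·6.9 = 6.042.
E[X²] = 0.52·31.0833 + 0.48·50.5 = 40.4033.
Var(X) = E[X²] − (E[X])² = 40.4033 − 36.5058 = 3.89757.
SD(X) = √3.89757 = 1.97423.

1.974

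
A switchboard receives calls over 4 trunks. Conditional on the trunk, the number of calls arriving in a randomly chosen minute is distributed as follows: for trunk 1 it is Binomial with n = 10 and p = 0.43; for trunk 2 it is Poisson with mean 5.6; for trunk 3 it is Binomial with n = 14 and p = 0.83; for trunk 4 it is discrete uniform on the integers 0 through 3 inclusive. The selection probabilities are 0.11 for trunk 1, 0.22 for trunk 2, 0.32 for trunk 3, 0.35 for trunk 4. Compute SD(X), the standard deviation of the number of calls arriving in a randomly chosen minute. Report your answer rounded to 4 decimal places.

4.4851

Per component, 1: μ=4.3, E[X²]=20.941; 2: μ=5.6, E[X²]=36.96; 3: μ=11.62, E[X²]=137; 4: μ=1.5, E[X²]=3.5.
E[X] = 0.11·4.3 + 0.22·5.6 + 0.32·11.62 + 0.35·1.5 = 5.9484.
E[X²] = 0.11·20.941 + 0.22·36.96 + 0.32·137 + 0.35·3.5 = 55.4996.
Var(X) = E[X²] − (E[X])² = 55.4996 − 35.3835 = 20.1162.
SD(X) = √20.1162 = 4.48511.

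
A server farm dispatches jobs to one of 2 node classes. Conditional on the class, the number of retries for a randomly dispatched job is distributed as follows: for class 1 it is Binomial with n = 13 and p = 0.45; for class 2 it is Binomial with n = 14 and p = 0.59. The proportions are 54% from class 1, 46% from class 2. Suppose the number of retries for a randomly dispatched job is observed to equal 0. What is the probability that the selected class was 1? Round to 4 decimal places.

0.9924

Likelihoods P(X=0 | ·): 1: 0.00042142; 2: 3.79292e-06.
Posterior ∝ prior × likelihood. Numerator for 1: 0.54·0.00042142 = 0.000227567.
Normalizing constant: 0.54·0.00042142 + 0.46·3.79292e-06 = 0.000229311.
P(1 | observation) = 0.000227567 / 0.000229311 = 0.992391.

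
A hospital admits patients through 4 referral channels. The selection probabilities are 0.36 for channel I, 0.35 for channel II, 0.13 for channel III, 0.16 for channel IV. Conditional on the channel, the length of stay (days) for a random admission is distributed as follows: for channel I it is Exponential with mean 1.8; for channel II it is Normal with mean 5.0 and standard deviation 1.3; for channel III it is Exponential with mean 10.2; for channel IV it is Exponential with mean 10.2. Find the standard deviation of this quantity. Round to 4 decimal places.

Per component, I: μ=1.8, E[X²]=6.48; II: μ=5, E[X²]=26.69; III: μ=10.2, E[X²]=208.08; IV: μ=10.2, E[X²]=208.08.
E[X] = 0.36·1.8 + 0.35·5 + 0.13·10.2 + 0.16·10.2 = 5.356.
E[X²] = 0.36·6.48 + 0.35·26.69 + 0.13·208.08 + 0.16·208.08 = 72.0175.
Var(X) = E[X²] − (E[X])² = 72.0175 − 28.6867 = 43.3308.
SD(X) = √43.3308 = 6.58261.

6.5826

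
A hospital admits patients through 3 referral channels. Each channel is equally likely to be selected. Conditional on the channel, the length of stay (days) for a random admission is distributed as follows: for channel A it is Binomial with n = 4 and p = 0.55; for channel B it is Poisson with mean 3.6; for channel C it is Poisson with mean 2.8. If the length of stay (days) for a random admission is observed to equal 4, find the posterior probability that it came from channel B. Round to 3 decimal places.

0.436

Likelihoods P(X=4 | ·): A: 0.0915063; B: 0.191222; C: 0.155739.
Posterior ∝ prior × likelihood. Numerator for B: 0.333333·0.191222 = 0.0637408.
Normalizing constant: 0.333333·0.0915063 + 0.333333·0.191222 + 0.333333·0.155739 = 0.146156.
P(B | observation) = 0.0637408 / 0.146156 = 0.436115.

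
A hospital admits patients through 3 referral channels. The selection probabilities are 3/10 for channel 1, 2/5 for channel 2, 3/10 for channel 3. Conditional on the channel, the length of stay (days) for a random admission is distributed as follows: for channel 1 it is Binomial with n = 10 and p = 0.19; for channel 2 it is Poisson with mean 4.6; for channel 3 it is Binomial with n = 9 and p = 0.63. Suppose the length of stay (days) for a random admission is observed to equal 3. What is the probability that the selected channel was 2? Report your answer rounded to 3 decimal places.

Likelihoods P(X=3 | ·): 1: 0.188294; 2: 0.163068; 3: 0.0538904.
Posterior ∝ prior × likelihood. Numerator for 2: 0.4·0.163068 = 0.065227.
Normalizing constant: 0.3·0.188294 + 0.4·0.163068 + 0.3·0.0538904 = 0.137882.
P(2 | observation) = 0.065227 / 0.137882 = 0.473063.

0.473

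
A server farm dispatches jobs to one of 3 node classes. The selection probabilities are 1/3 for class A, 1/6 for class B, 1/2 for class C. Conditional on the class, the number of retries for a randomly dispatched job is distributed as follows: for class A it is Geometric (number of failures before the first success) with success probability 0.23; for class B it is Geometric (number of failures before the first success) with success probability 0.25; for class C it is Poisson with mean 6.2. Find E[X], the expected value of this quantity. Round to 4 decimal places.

4.7159

Component means — A: 3.34783; B: 3; C: 6.2.
E[X] = 0.333333·3.34783 + 0.166667·3 + 0.5·6.2 = 4.71594.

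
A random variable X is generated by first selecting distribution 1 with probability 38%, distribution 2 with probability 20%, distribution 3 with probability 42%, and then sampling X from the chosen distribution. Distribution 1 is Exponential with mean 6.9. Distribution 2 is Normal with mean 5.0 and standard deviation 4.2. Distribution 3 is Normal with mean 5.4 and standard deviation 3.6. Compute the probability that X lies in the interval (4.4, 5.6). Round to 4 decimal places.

0.1100

Conditional on each component, P(4.4 < X < 5.6): 1: 0.0843671; 2: 0.113597; 3: 0.131561.
By total probability, P(4.4 < X < 5.6) = 0.38·0.0843671 + 0.2·0.113597 + 0.42·0.131561 = 0.110034.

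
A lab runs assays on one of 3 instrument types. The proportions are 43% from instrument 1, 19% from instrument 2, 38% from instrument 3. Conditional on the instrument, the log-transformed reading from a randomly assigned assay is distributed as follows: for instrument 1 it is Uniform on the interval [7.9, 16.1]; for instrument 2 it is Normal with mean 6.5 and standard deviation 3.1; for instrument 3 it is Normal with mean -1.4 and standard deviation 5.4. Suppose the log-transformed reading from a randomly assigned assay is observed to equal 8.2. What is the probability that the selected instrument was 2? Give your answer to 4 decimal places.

0.2654

Likelihoods f(8.2 | ·): 1: 0.121951; 2: 0.110725; 3: 0.0152133.
Posterior ∝ prior × likelihood. Numerator for 2: 0.19·0.110725 = 0.0210378.
Normalizing constant: 0.43·0.121951 + 0.19·0.110725 + 0.38·0.0152133 = 0.0792578.
P(2 | observation) = 0.0210378 / 0.0792578 = 0.265434.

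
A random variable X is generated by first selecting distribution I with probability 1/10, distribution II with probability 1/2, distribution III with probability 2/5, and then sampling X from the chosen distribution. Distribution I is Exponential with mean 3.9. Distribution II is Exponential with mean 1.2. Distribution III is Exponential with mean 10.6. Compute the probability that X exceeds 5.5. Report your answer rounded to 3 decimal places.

0.268

Conditional on each component, P(X > 5.5): I: 0.244081; II: 0.0102208; III: 0.595194.
By total probability, P(X > 5.5) = 0.1·0.244081 + 0.5·0.0102208 + 0.4·0.595194 = 0.267596.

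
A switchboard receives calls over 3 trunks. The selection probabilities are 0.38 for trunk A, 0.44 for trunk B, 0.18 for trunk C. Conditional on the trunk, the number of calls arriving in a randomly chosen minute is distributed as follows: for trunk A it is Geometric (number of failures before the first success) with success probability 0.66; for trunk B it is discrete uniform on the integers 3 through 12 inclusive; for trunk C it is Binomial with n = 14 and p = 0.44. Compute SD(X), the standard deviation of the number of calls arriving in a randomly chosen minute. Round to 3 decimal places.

3.876

Per component, A: μ=0.515152, E[X²]=1.04591; B: μ=7.5, E[X²]=64.5; C: μ=6.16, E[X²]=41.3952.
E[X] = 0.38·0.515152 + 0.44·7.5 + 0.18·6.16 = 4.60456.
E[X²] = 0.38·1.04591 + 0.44·64.5 + 0.18·41.3952 = 36.2286.
Var(X) = E[X²] − (E[X])² = 36.2286 − 21.202 = 15.0266.
SD(X) = √15.0266 = 3.87642.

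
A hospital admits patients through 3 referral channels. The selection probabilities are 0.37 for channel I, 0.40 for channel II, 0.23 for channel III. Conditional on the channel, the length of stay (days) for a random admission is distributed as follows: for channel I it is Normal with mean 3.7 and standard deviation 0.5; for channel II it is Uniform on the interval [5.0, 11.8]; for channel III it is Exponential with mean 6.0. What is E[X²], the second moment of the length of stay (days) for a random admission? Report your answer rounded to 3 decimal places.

For each component E[X²] = Var + (mean)², giving I: 13.94; II: 74.4133; III: 72.
Overall E[X²] = 0.37·13.94 + 0.4·74.4133 + 0.23·72 = 51.4831.

51.483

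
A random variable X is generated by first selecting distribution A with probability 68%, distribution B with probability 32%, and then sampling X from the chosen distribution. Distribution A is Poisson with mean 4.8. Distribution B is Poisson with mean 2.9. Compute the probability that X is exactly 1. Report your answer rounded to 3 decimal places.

Conditional on each component, P(X = 1): A: 0.0395028; B: 0.159567.
By total probability, P(X = 1) = 0.68·0.0395028 + 0.32·0.159567 = 0.0779234.

0.078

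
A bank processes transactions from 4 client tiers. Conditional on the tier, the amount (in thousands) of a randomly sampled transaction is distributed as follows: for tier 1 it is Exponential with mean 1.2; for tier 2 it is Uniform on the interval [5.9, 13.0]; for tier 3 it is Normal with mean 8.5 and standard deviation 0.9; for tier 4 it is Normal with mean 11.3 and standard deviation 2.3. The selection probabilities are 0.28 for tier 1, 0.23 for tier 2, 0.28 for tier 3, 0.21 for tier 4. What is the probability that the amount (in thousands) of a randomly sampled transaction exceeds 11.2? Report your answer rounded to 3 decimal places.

Conditional on each tier, P(X > 11.2): 1: 8.8427e-05; 2: 0.253521; 3: 0.0013499; 4: 0.51734.
By total probability, P(X > 11.2) = 0.28·8.8427e-05 + 0.23·0.253521 + 0.28·0.0013499 + 0.21·0.51734 = 0.167354.

0.167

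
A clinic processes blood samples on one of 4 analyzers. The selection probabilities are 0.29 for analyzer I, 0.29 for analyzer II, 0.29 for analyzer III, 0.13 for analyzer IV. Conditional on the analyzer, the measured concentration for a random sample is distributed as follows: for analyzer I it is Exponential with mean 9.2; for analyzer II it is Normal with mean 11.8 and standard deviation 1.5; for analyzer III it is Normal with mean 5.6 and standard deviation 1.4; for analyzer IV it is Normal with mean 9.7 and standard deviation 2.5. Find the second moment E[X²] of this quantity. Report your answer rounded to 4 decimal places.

For each component E[X²] = Var + (mean)², giving I: 169.28; II: 141.49; III: 33.32; IV: 100.34.
Overall E[X²] = 0.29·169.28 + 0.29·141.49 + 0.29·33.32 + 0.13·100.34 = 112.83.

112.8303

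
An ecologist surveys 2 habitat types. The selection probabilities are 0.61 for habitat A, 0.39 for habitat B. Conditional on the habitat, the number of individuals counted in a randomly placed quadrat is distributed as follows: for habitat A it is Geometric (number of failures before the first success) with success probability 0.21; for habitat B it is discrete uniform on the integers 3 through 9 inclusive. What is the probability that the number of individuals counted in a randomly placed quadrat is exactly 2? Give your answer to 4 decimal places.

Conditional on each habitat, P(X = 2): A: 0.131061; B: 0.
By total probability, P(X = 2) = 0.61·0.131061 + 0.39·0 = 0.0799472.

0.0799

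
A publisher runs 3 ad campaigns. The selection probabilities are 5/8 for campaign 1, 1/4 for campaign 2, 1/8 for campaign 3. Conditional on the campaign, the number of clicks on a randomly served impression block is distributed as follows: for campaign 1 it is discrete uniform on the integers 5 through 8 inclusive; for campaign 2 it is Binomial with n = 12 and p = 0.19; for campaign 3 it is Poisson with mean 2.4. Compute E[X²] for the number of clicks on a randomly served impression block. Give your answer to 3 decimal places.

29.969

For each component E[X²] = Var + (mean)², giving 1: 43.5; 2: 7.0452; 3: 8.16.
Overall E[X²] = 0.625·43.5 + 0.25·7.0452 + 0.125·8.16 = 29.9688.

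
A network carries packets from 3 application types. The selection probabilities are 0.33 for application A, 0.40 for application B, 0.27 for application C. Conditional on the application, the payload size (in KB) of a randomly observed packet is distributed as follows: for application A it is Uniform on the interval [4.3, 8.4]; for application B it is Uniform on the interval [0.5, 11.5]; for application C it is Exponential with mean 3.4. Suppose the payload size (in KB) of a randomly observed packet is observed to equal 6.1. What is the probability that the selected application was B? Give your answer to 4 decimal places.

0.2796

Likelihoods f(6.1 | ·): A: 0.243902; B: 0.0909091; C: 0.0489041.
Posterior ∝ prior × likelihood. Numerator for B: 0.4·0.0909091 = 0.0363636.
Normalizing constant: 0.33·0.243902 + 0.4·0.0909091 + 0.27·0.0489041 = 0.130056.
P(B | observation) = 0.0363636 / 0.130056 = 0.279601.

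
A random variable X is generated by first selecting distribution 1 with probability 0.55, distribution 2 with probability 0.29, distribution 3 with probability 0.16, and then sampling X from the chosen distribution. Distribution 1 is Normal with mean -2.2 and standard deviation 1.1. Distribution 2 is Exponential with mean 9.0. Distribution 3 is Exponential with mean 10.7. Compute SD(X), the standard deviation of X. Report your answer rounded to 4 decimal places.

Per component, 1: μ=-2.2, E[X²]=6.05; 2: μ=9, E[X²]=162; 3: μ=10.7, E[X²]=228.98.
E[X] = 0.55·-2.2 + 0.29·9 + 0.16·10.7 = 3.112.
E[X²] = 0.55·6.05 + 0.29·162 + 0.16·228.98 = 86.9443.
Var(X) = E[X²] − (E[X])² = 86.9443 − 9.68454 = 77.2598.
SD(X) = √77.2598 = 8.78975.

8.7898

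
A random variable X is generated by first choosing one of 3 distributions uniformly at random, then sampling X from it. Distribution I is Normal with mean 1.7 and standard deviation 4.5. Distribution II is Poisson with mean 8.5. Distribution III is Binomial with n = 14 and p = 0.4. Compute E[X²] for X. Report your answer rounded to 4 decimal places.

46.2033

For each component E[X²] = Var + (mean)², giving I: 23.14; II: 80.75; III: 34.72.
Overall E[X²] = 0.333333·23.14 + 0.333333·80.75 + 0.333333·34.72 = 46.2033.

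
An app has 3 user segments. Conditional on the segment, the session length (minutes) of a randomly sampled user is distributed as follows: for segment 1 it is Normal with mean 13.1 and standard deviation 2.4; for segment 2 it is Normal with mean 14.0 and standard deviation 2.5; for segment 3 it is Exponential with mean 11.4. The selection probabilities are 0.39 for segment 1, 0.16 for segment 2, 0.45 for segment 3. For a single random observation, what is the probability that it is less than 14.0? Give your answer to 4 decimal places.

Conditional on each segment, P(X < 14.0): 1: 0.64617; 2: 0.5; 3: 0.707143.
By total probability, P(X < 14.0) = 0.39·0.64617 + 0.16·0.5 + 0.45·0.707143 = 0.65022.

0.6502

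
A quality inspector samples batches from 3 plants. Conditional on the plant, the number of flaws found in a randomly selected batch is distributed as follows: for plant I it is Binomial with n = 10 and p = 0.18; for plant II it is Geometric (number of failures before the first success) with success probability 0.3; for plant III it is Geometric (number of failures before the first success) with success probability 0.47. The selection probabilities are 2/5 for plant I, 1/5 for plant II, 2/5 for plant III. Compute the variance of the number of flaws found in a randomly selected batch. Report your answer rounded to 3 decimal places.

Per component, I: μ=1.8, E[X²]=4.716; II: μ=2.33333, E[X²]=13.2222; III: μ=1.12766, E[X²]=3.67089.
E[X] = 0.4·1.8 + 0.2·2.33333 + 0.4·1.12766 = 1.63773.
E[X²] = 0.4·4.716 + 0.2·13.2222 + 0.4·3.67089 = 5.9992.
Var(X) = E[X²] − (E[X])² = 5.9992 − 2.68216 = 3.31704.

3.317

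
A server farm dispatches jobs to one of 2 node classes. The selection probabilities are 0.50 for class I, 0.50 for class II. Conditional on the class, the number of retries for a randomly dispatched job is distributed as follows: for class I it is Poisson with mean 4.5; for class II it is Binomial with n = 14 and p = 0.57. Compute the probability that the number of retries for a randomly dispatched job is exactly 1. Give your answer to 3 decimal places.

Conditional on each class, P(X = 1): I: 0.0499905; II: 0.000137117.
By total probability, P(X = 1) = 0.5·0.0499905 + 0.5·0.000137117 = 0.0250638.

0.025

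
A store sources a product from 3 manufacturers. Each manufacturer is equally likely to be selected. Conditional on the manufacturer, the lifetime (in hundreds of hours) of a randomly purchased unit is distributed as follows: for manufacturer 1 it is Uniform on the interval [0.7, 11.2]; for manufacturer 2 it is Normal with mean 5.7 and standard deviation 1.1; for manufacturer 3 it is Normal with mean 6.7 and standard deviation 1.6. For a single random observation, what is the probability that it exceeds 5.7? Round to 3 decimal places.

0.586

Conditional on each manufacturer, P(X > 5.7): 1: 0.52381; 2: 0.5; 3: 0.734014.
By total probability, P(X > 5.7) = 0.333333·0.52381 + 0.333333·0.5 + 0.333333·0.734014 = 0.585941.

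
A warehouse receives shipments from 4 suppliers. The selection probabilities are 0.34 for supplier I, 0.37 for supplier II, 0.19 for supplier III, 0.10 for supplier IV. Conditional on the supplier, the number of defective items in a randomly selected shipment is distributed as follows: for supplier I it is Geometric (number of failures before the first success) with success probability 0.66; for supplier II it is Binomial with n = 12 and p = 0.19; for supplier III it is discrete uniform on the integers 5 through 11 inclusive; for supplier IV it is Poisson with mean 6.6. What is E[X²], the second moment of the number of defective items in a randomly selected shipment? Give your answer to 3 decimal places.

For each component E[X²] = Var + (mean)², giving I: 1.04591; II: 7.0452; III: 68; IV: 50.16.
Overall E[X²] = 0.34·1.04591 + 0.37·7.0452 + 0.19·68 + 0.1·50.16 = 20.8983.

20.898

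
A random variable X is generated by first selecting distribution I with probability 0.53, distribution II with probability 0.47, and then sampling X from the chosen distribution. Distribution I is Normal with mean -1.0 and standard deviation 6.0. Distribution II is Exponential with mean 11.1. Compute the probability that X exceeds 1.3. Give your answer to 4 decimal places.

0.6039

Conditional on each component, P(X > 1.3): I: 0.350736; II: 0.889481.
By total probability, P(X > 1.3) = 0.53·0.350736 + 0.47·0.889481 = 0.603946.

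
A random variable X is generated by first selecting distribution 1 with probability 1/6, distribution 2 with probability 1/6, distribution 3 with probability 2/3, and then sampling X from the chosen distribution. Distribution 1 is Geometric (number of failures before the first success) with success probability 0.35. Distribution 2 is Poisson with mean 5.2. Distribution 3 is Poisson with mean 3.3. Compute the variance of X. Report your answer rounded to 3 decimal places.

Per component, 1: μ=1.85714, E[X²]=8.7551; 2: μ=5.2, E[X²]=32.24; 3: μ=3.3, E[X²]=14.19.
E[X] = 0.166667·1.85714 + 0.166667·5.2 + 0.666667·3.3 = 3.37619.
E[X²] = 0.166667·8.7551 + 0.166667·32.24 + 0.666667·14.19 = 16.2925.
Var(X) = E[X²] − (E[X])² = 16.2925 − 11.3987 = 4.89385.

4.894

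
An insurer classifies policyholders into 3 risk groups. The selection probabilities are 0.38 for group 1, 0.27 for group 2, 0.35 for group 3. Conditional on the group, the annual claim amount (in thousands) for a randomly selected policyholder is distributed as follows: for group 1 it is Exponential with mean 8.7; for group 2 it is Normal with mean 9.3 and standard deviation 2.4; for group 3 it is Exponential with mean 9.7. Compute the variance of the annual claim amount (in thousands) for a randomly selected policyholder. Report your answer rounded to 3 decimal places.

Per component, 1: μ=8.7, E[X²]=151.38; 2: μ=9.3, E[X²]=92.25; 3: μ=9.7, E[X²]=188.18.
E[X] = 0.38·8.7 + 0.27·9.3 + 0.35·9.7 = 9.212.
E[X²] = 0.38·151.38 + 0.27·92.25 + 0.35·188.18 = 148.295.
Var(X) = E[X²] − (E[X])² = 148.295 − 84.8609 = 63.434.

63.434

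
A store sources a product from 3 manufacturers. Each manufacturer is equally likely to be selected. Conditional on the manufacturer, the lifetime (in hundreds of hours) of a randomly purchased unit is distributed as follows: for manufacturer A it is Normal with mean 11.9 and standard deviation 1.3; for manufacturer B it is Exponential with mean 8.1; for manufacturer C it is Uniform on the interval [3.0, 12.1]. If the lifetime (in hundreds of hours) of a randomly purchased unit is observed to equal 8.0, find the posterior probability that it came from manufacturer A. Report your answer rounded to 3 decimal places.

Likelihoods f(8.0 | ·): A: 0.00340911; B: 0.0459814; C: 0.10989.
Posterior ∝ prior × likelihood. Numerator for A: 0.333333·0.00340911 = 0.00113637.
Normalizing constant: 0.333333·0.00340911 + 0.333333·0.0459814 + 0.333333·0.10989 = 0.0530935.
P(A | observation) = 0.00113637 / 0.0530935 = 0.0214032.

0.021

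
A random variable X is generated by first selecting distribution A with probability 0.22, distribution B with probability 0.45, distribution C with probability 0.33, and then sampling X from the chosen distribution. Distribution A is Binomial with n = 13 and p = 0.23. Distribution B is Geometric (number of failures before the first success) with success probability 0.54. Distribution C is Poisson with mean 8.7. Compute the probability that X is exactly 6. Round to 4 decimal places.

Conditional on each component, P(X = 6): A: 0.040768; B: 0.00511612; C: 0.100328.
By total probability, P(X = 6) = 0.22·0.040768 + 0.45·0.00511612 + 0.33·0.100328 = 0.0443794.

0.0444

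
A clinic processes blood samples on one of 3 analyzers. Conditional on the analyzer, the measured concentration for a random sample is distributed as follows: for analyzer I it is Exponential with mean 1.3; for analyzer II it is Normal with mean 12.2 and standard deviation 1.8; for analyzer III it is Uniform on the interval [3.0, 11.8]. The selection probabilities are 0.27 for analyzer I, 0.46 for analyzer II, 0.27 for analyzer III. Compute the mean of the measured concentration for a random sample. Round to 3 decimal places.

7.961

Component means — I: 1.3; II: 12.2; III: 7.4.
E[X] = 0.27·1.3 + 0.46·12.2 + 0.27·7.4 = 7.961.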